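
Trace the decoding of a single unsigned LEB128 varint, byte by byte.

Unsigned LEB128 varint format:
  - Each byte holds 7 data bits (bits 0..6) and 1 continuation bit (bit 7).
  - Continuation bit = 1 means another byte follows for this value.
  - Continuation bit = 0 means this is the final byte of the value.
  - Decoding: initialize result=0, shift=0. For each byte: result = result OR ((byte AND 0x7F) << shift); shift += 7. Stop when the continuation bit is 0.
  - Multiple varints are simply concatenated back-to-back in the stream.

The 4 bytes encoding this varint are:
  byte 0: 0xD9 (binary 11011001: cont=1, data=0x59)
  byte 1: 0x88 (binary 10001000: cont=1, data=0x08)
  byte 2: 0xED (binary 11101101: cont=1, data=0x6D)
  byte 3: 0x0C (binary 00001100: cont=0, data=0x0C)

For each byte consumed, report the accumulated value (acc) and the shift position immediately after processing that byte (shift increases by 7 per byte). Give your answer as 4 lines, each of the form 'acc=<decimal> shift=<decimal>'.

byte 0=0xD9: payload=0x59=89, contrib = 89<<0 = 89; acc -> 89, shift -> 7
byte 1=0x88: payload=0x08=8, contrib = 8<<7 = 1024; acc -> 1113, shift -> 14
byte 2=0xED: payload=0x6D=109, contrib = 109<<14 = 1785856; acc -> 1786969, shift -> 21
byte 3=0x0C: payload=0x0C=12, contrib = 12<<21 = 25165824; acc -> 26952793, shift -> 28

Answer: acc=89 shift=7
acc=1113 shift=14
acc=1786969 shift=21
acc=26952793 shift=28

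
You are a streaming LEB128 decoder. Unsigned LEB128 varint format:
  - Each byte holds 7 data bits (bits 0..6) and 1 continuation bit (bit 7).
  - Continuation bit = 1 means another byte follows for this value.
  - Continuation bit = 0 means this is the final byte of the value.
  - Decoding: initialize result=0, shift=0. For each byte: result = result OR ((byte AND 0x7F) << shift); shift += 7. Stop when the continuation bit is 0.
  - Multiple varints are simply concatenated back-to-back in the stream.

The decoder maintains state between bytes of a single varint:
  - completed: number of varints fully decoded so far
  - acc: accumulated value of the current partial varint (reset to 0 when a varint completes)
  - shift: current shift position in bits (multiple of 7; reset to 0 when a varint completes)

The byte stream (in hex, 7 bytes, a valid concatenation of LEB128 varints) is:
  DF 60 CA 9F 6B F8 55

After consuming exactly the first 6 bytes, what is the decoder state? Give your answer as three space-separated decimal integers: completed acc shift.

Answer: 2 120 7

Derivation:
byte[0]=0xDF cont=1 payload=0x5F: acc |= 95<<0 -> completed=0 acc=95 shift=7
byte[1]=0x60 cont=0 payload=0x60: varint #1 complete (value=12383); reset -> completed=1 acc=0 shift=0
byte[2]=0xCA cont=1 payload=0x4A: acc |= 74<<0 -> completed=1 acc=74 shift=7
byte[3]=0x9F cont=1 payload=0x1F: acc |= 31<<7 -> completed=1 acc=4042 shift=14
byte[4]=0x6B cont=0 payload=0x6B: varint #2 complete (value=1757130); reset -> completed=2 acc=0 shift=0
byte[5]=0xF8 cont=1 payload=0x78: acc |= 120<<0 -> completed=2 acc=120 shift=7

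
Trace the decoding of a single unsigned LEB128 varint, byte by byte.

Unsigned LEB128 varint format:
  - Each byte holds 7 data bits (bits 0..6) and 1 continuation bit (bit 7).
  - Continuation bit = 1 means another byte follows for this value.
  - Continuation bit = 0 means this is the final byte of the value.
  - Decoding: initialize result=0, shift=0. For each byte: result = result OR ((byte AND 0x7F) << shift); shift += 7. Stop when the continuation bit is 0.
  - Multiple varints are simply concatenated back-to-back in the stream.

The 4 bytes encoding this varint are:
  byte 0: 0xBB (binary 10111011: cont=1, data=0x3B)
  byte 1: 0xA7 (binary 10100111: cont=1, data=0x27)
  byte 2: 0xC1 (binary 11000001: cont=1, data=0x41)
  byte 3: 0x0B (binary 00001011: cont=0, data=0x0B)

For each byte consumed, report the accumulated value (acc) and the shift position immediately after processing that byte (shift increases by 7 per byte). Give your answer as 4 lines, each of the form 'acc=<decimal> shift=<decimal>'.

Answer: acc=59 shift=7
acc=5051 shift=14
acc=1070011 shift=21
acc=24138683 shift=28

Derivation:
byte 0=0xBB: payload=0x3B=59, contrib = 59<<0 = 59; acc -> 59, shift -> 7
byte 1=0xA7: payload=0x27=39, contrib = 39<<7 = 4992; acc -> 5051, shift -> 14
byte 2=0xC1: payload=0x41=65, contrib = 65<<14 = 1064960; acc -> 1070011, shift -> 21
byte 3=0x0B: payload=0x0B=11, contrib = 11<<21 = 23068672; acc -> 24138683, shift -> 28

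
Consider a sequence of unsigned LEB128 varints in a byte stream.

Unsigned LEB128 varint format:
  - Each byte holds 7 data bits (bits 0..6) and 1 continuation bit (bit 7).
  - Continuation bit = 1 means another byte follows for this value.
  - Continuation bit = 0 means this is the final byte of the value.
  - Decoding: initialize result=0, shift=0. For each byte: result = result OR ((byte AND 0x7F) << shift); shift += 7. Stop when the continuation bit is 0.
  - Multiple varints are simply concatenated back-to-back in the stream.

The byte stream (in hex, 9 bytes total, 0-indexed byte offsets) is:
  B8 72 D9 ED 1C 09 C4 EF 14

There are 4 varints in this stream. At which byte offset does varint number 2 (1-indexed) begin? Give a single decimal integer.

  byte[0]=0xB8 cont=1 payload=0x38=56: acc |= 56<<0 -> acc=56 shift=7
  byte[1]=0x72 cont=0 payload=0x72=114: acc |= 114<<7 -> acc=14648 shift=14 [end]
Varint 1: bytes[0:2] = B8 72 -> value 14648 (2 byte(s))
  byte[2]=0xD9 cont=1 payload=0x59=89: acc |= 89<<0 -> acc=89 shift=7
  byte[3]=0xED cont=1 payload=0x6D=109: acc |= 109<<7 -> acc=14041 shift=14
  byte[4]=0x1C cont=0 payload=0x1C=28: acc |= 28<<14 -> acc=472793 shift=21 [end]
Varint 2: bytes[2:5] = D9 ED 1C -> value 472793 (3 byte(s))
  byte[5]=0x09 cont=0 payload=0x09=9: acc |= 9<<0 -> acc=9 shift=7 [end]
Varint 3: bytes[5:6] = 09 -> value 9 (1 byte(s))
  byte[6]=0xC4 cont=1 payload=0x44=68: acc |= 68<<0 -> acc=68 shift=7
  byte[7]=0xEF cont=1 payload=0x6F=111: acc |= 111<<7 -> acc=14276 shift=14
  byte[8]=0x14 cont=0 payload=0x14=20: acc |= 20<<14 -> acc=341956 shift=21 [end]
Varint 4: bytes[6:9] = C4 EF 14 -> value 341956 (3 byte(s))

Answer: 2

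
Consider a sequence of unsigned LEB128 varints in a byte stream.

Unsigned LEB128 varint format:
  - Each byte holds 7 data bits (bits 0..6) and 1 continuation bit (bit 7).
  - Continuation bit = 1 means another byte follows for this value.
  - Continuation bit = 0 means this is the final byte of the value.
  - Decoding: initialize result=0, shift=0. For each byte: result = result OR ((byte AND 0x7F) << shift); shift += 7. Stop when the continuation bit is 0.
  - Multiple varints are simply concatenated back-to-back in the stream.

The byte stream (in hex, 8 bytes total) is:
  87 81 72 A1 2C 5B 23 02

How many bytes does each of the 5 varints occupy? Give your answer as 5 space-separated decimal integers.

Answer: 3 2 1 1 1

Derivation:
  byte[0]=0x87 cont=1 payload=0x07=7: acc |= 7<<0 -> acc=7 shift=7
  byte[1]=0x81 cont=1 payload=0x01=1: acc |= 1<<7 -> acc=135 shift=14
  byte[2]=0x72 cont=0 payload=0x72=114: acc |= 114<<14 -> acc=1867911 shift=21 [end]
Varint 1: bytes[0:3] = 87 81 72 -> value 1867911 (3 byte(s))
  byte[3]=0xA1 cont=1 payload=0x21=33: acc |= 33<<0 -> acc=33 shift=7
  byte[4]=0x2C cont=0 payload=0x2C=44: acc |= 44<<7 -> acc=5665 shift=14 [end]
Varint 2: bytes[3:5] = A1 2C -> value 5665 (2 byte(s))
  byte[5]=0x5B cont=0 payload=0x5B=91: acc |= 91<<0 -> acc=91 shift=7 [end]
Varint 3: bytes[5:6] = 5B -> value 91 (1 byte(s))
  byte[6]=0x23 cont=0 payload=0x23=35: acc |= 35<<0 -> acc=35 shift=7 [end]
Varint 4: bytes[6:7] = 23 -> value 35 (1 byte(s))
  byte[7]=0x02 cont=0 payload=0x02=2: acc |= 2<<0 -> acc=2 shift=7 [end]
Varint 5: bytes[7:8] = 02 -> value 2 (1 byte(s))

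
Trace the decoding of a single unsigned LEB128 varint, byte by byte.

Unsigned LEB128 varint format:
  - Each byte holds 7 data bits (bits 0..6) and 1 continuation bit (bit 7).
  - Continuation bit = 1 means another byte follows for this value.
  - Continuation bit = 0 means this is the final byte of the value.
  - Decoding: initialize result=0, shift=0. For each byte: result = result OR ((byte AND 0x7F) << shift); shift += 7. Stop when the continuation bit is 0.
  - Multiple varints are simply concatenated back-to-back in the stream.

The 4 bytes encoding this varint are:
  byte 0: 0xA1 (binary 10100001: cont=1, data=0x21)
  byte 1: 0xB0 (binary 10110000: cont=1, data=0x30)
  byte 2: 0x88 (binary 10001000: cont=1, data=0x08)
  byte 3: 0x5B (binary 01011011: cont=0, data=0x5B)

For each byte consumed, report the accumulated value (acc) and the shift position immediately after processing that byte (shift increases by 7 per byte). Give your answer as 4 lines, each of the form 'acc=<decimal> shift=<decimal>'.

byte 0=0xA1: payload=0x21=33, contrib = 33<<0 = 33; acc -> 33, shift -> 7
byte 1=0xB0: payload=0x30=48, contrib = 48<<7 = 6144; acc -> 6177, shift -> 14
byte 2=0x88: payload=0x08=8, contrib = 8<<14 = 131072; acc -> 137249, shift -> 21
byte 3=0x5B: payload=0x5B=91, contrib = 91<<21 = 190840832; acc -> 190978081, shift -> 28

Answer: acc=33 shift=7
acc=6177 shift=14
acc=137249 shift=21
acc=190978081 shift=28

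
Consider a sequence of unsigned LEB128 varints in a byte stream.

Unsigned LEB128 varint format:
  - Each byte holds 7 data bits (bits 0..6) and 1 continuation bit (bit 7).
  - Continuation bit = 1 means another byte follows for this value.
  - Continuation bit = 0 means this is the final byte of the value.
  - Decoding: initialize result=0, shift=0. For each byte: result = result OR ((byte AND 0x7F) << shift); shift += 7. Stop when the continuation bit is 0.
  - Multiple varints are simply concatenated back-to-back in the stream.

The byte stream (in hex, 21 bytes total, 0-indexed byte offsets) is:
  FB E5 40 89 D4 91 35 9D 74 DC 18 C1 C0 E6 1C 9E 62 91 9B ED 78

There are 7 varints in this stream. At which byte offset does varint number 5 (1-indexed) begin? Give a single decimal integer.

Answer: 11

Derivation:
  byte[0]=0xFB cont=1 payload=0x7B=123: acc |= 123<<0 -> acc=123 shift=7
  byte[1]=0xE5 cont=1 payload=0x65=101: acc |= 101<<7 -> acc=13051 shift=14
  byte[2]=0x40 cont=0 payload=0x40=64: acc |= 64<<14 -> acc=1061627 shift=21 [end]
Varint 1: bytes[0:3] = FB E5 40 -> value 1061627 (3 byte(s))
  byte[3]=0x89 cont=1 payload=0x09=9: acc |= 9<<0 -> acc=9 shift=7
  byte[4]=0xD4 cont=1 payload=0x54=84: acc |= 84<<7 -> acc=10761 shift=14
  byte[5]=0x91 cont=1 payload=0x11=17: acc |= 17<<14 -> acc=289289 shift=21
  byte[6]=0x35 cont=0 payload=0x35=53: acc |= 53<<21 -> acc=111438345 shift=28 [end]
Varint 2: bytes[3:7] = 89 D4 91 35 -> value 111438345 (4 byte(s))
  byte[7]=0x9D cont=1 payload=0x1D=29: acc |= 29<<0 -> acc=29 shift=7
  byte[8]=0x74 cont=0 payload=0x74=116: acc |= 116<<7 -> acc=14877 shift=14 [end]
Varint 3: bytes[7:9] = 9D 74 -> value 14877 (2 byte(s))
  byte[9]=0xDC cont=1 payload=0x5C=92: acc |= 92<<0 -> acc=92 shift=7
  byte[10]=0x18 cont=0 payload=0x18=24: acc |= 24<<7 -> acc=3164 shift=14 [end]
Varint 4: bytes[9:11] = DC 18 -> value 3164 (2 byte(s))
  byte[11]=0xC1 cont=1 payload=0x41=65: acc |= 65<<0 -> acc=65 shift=7
  byte[12]=0xC0 cont=1 payload=0x40=64: acc |= 64<<7 -> acc=8257 shift=14
  byte[13]=0xE6 cont=1 payload=0x66=102: acc |= 102<<14 -> acc=1679425 shift=21
  byte[14]=0x1C cont=0 payload=0x1C=28: acc |= 28<<21 -> acc=60399681 shift=28 [end]
Varint 5: bytes[11:15] = C1 C0 E6 1C -> value 60399681 (4 byte(s))
  byte[15]=0x9E cont=1 payload=0x1E=30: acc |= 30<<0 -> acc=30 shift=7
  byte[16]=0x62 cont=0 payload=0x62=98: acc |= 98<<7 -> acc=12574 shift=14 [end]
Varint 6: bytes[15:17] = 9E 62 -> value 12574 (2 byte(s))
  byte[17]=0x91 cont=1 payload=0x11=17: acc |= 17<<0 -> acc=17 shift=7
  byte[18]=0x9B cont=1 payload=0x1B=27: acc |= 27<<7 -> acc=3473 shift=14
  byte[19]=0xED cont=1 payload=0x6D=109: acc |= 109<<14 -> acc=1789329 shift=21
  byte[20]=0x78 cont=0 payload=0x78=120: acc |= 120<<21 -> acc=253447569 shift=28 [end]
Varint 7: bytes[17:21] = 91 9B ED 78 -> value 253447569 (4 byte(s))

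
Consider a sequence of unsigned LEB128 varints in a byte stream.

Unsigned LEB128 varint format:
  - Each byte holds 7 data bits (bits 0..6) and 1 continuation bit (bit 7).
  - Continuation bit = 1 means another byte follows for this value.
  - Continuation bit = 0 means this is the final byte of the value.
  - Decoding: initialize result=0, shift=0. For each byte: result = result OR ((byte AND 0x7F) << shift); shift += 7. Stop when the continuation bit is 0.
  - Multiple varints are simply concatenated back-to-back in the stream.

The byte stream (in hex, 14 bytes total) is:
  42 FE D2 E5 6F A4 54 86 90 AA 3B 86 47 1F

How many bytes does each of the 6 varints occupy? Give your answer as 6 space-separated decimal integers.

  byte[0]=0x42 cont=0 payload=0x42=66: acc |= 66<<0 -> acc=66 shift=7 [end]
Varint 1: bytes[0:1] = 42 -> value 66 (1 byte(s))
  byte[1]=0xFE cont=1 payload=0x7E=126: acc |= 126<<0 -> acc=126 shift=7
  byte[2]=0xD2 cont=1 payload=0x52=82: acc |= 82<<7 -> acc=10622 shift=14
  byte[3]=0xE5 cont=1 payload=0x65=101: acc |= 101<<14 -> acc=1665406 shift=21
  byte[4]=0x6F cont=0 payload=0x6F=111: acc |= 111<<21 -> acc=234449278 shift=28 [end]
Varint 2: bytes[1:5] = FE D2 E5 6F -> value 234449278 (4 byte(s))
  byte[5]=0xA4 cont=1 payload=0x24=36: acc |= 36<<0 -> acc=36 shift=7
  byte[6]=0x54 cont=0 payload=0x54=84: acc |= 84<<7 -> acc=10788 shift=14 [end]
Varint 3: bytes[5:7] = A4 54 -> value 10788 (2 byte(s))
  byte[7]=0x86 cont=1 payload=0x06=6: acc |= 6<<0 -> acc=6 shift=7
  byte[8]=0x90 cont=1 payload=0x10=16: acc |= 16<<7 -> acc=2054 shift=14
  byte[9]=0xAA cont=1 payload=0x2A=42: acc |= 42<<14 -> acc=690182 shift=21
  byte[10]=0x3B cont=0 payload=0x3B=59: acc |= 59<<21 -> acc=124422150 shift=28 [end]
Varint 4: bytes[7:11] = 86 90 AA 3B -> value 124422150 (4 byte(s))
  byte[11]=0x86 cont=1 payload=0x06=6: acc |= 6<<0 -> acc=6 shift=7
  byte[12]=0x47 cont=0 payload=0x47=71: acc |= 71<<7 -> acc=9094 shift=14 [end]
Varint 5: bytes[11:13] = 86 47 -> value 9094 (2 byte(s))
  byte[13]=0x1F cont=0 payload=0x1F=31: acc |= 31<<0 -> acc=31 shift=7 [end]
Varint 6: bytes[13:14] = 1F -> value 31 (1 byte(s))

Answer: 1 4 2 4 2 1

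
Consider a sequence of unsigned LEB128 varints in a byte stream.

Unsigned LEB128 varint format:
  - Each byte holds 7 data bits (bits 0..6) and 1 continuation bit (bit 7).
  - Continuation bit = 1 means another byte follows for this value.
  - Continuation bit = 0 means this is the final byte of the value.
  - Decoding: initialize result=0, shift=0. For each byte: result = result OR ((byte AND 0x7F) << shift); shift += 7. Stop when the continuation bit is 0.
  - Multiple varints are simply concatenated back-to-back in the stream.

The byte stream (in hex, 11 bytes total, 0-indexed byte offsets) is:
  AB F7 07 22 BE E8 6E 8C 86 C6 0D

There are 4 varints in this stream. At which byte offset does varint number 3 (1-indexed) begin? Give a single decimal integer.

  byte[0]=0xAB cont=1 payload=0x2B=43: acc |= 43<<0 -> acc=43 shift=7
  byte[1]=0xF7 cont=1 payload=0x77=119: acc |= 119<<7 -> acc=15275 shift=14
  byte[2]=0x07 cont=0 payload=0x07=7: acc |= 7<<14 -> acc=129963 shift=21 [end]
Varint 1: bytes[0:3] = AB F7 07 -> value 129963 (3 byte(s))
  byte[3]=0x22 cont=0 payload=0x22=34: acc |= 34<<0 -> acc=34 shift=7 [end]
Varint 2: bytes[3:4] = 22 -> value 34 (1 byte(s))
  byte[4]=0xBE cont=1 payload=0x3E=62: acc |= 62<<0 -> acc=62 shift=7
  byte[5]=0xE8 cont=1 payload=0x68=104: acc |= 104<<7 -> acc=13374 shift=14
  byte[6]=0x6E cont=0 payload=0x6E=110: acc |= 110<<14 -> acc=1815614 shift=21 [end]
Varint 3: bytes[4:7] = BE E8 6E -> value 1815614 (3 byte(s))
  byte[7]=0x8C cont=1 payload=0x0C=12: acc |= 12<<0 -> acc=12 shift=7
  byte[8]=0x86 cont=1 payload=0x06=6: acc |= 6<<7 -> acc=780 shift=14
  byte[9]=0xC6 cont=1 payload=0x46=70: acc |= 70<<14 -> acc=1147660 shift=21
  byte[10]=0x0D cont=0 payload=0x0D=13: acc |= 13<<21 -> acc=28410636 shift=28 [end]
Varint 4: bytes[7:11] = 8C 86 C6 0D -> value 28410636 (4 byte(s))

Answer: 4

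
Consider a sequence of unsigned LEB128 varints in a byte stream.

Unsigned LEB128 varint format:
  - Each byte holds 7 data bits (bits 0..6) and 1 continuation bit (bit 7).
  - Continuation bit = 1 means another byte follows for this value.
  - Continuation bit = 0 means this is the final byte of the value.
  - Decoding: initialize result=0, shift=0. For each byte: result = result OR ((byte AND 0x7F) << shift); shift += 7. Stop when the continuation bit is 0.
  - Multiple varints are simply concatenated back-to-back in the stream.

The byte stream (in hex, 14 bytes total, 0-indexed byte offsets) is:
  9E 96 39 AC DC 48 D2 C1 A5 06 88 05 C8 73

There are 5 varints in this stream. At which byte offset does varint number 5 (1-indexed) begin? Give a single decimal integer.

  byte[0]=0x9E cont=1 payload=0x1E=30: acc |= 30<<0 -> acc=30 shift=7
  byte[1]=0x96 cont=1 payload=0x16=22: acc |= 22<<7 -> acc=2846 shift=14
  byte[2]=0x39 cont=0 payload=0x39=57: acc |= 57<<14 -> acc=936734 shift=21 [end]
Varint 1: bytes[0:3] = 9E 96 39 -> value 936734 (3 byte(s))
  byte[3]=0xAC cont=1 payload=0x2C=44: acc |= 44<<0 -> acc=44 shift=7
  byte[4]=0xDC cont=1 payload=0x5C=92: acc |= 92<<7 -> acc=11820 shift=14
  byte[5]=0x48 cont=0 payload=0x48=72: acc |= 72<<14 -> acc=1191468 shift=21 [end]
Varint 2: bytes[3:6] = AC DC 48 -> value 1191468 (3 byte(s))
  byte[6]=0xD2 cont=1 payload=0x52=82: acc |= 82<<0 -> acc=82 shift=7
  byte[7]=0xC1 cont=1 payload=0x41=65: acc |= 65<<7 -> acc=8402 shift=14
  byte[8]=0xA5 cont=1 payload=0x25=37: acc |= 37<<14 -> acc=614610 shift=21
  byte[9]=0x06 cont=0 payload=0x06=6: acc |= 6<<21 -> acc=13197522 shift=28 [end]
Varint 3: bytes[6:10] = D2 C1 A5 06 -> value 13197522 (4 byte(s))
  byte[10]=0x88 cont=1 payload=0x08=8: acc |= 8<<0 -> acc=8 shift=7
  byte[11]=0x05 cont=0 payload=0x05=5: acc |= 5<<7 -> acc=648 shift=14 [end]
Varint 4: bytes[10:12] = 88 05 -> value 648 (2 byte(s))
  byte[12]=0xC8 cont=1 payload=0x48=72: acc |= 72<<0 -> acc=72 shift=7
  byte[13]=0x73 cont=0 payload=0x73=115: acc |= 115<<7 -> acc=14792 shift=14 [end]
Varint 5: bytes[12:14] = C8 73 -> value 14792 (2 byte(s))

Answer: 12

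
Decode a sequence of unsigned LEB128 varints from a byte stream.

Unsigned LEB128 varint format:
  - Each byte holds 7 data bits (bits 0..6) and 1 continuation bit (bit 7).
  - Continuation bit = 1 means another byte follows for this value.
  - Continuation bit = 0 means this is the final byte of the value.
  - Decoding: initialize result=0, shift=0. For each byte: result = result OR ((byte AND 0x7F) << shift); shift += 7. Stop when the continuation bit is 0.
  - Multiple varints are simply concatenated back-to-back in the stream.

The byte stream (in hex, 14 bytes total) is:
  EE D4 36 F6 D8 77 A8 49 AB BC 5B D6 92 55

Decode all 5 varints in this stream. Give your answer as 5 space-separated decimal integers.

  byte[0]=0xEE cont=1 payload=0x6E=110: acc |= 110<<0 -> acc=110 shift=7
  byte[1]=0xD4 cont=1 payload=0x54=84: acc |= 84<<7 -> acc=10862 shift=14
  byte[2]=0x36 cont=0 payload=0x36=54: acc |= 54<<14 -> acc=895598 shift=21 [end]
Varint 1: bytes[0:3] = EE D4 36 -> value 895598 (3 byte(s))
  byte[3]=0xF6 cont=1 payload=0x76=118: acc |= 118<<0 -> acc=118 shift=7
  byte[4]=0xD8 cont=1 payload=0x58=88: acc |= 88<<7 -> acc=11382 shift=14
  byte[5]=0x77 cont=0 payload=0x77=119: acc |= 119<<14 -> acc=1961078 shift=21 [end]
Varint 2: bytes[3:6] = F6 D8 77 -> value 1961078 (3 byte(s))
  byte[6]=0xA8 cont=1 payload=0x28=40: acc |= 40<<0 -> acc=40 shift=7
  byte[7]=0x49 cont=0 payload=0x49=73: acc |= 73<<7 -> acc=9384 shift=14 [end]
Varint 3: bytes[6:8] = A8 49 -> value 9384 (2 byte(s))
  byte[8]=0xAB cont=1 payload=0x2B=43: acc |= 43<<0 -> acc=43 shift=7
  byte[9]=0xBC cont=1 payload=0x3C=60: acc |= 60<<7 -> acc=7723 shift=14
  byte[10]=0x5B cont=0 payload=0x5B=91: acc |= 91<<14 -> acc=1498667 shift=21 [end]
Varint 4: bytes[8:11] = AB BC 5B -> value 1498667 (3 byte(s))
  byte[11]=0xD6 cont=1 payload=0x56=86: acc |= 86<<0 -> acc=86 shift=7
  byte[12]=0x92 cont=1 payload=0x12=18: acc |= 18<<7 -> acc=2390 shift=14
  byte[13]=0x55 cont=0 payload=0x55=85: acc |= 85<<14 -> acc=1395030 shift=21 [end]
Varint 5: bytes[11:14] = D6 92 55 -> value 1395030 (3 byte(s))

Answer: 895598 1961078 9384 1498667 1395030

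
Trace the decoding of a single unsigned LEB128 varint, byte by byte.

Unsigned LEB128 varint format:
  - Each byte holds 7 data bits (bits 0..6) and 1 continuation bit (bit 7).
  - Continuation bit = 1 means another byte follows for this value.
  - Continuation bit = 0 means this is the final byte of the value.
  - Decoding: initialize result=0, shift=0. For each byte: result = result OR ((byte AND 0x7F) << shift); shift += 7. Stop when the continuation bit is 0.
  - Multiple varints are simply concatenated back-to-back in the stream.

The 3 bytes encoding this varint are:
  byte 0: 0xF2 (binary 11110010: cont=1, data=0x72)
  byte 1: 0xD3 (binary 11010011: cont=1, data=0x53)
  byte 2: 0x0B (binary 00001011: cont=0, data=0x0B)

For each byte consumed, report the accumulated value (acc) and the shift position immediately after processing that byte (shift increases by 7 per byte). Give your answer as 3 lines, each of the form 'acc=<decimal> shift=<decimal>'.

byte 0=0xF2: payload=0x72=114, contrib = 114<<0 = 114; acc -> 114, shift -> 7
byte 1=0xD3: payload=0x53=83, contrib = 83<<7 = 10624; acc -> 10738, shift -> 14
byte 2=0x0B: payload=0x0B=11, contrib = 11<<14 = 180224; acc -> 190962, shift -> 21

Answer: acc=114 shift=7
acc=10738 shift=14
acc=190962 shift=21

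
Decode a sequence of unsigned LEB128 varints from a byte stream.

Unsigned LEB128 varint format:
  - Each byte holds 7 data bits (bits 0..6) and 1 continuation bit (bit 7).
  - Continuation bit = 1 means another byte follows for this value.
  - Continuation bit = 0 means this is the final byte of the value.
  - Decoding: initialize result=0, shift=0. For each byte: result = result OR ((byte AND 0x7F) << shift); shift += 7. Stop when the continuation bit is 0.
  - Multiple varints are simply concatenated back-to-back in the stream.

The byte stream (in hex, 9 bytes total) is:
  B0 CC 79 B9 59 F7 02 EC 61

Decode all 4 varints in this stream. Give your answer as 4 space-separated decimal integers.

  byte[0]=0xB0 cont=1 payload=0x30=48: acc |= 48<<0 -> acc=48 shift=7
  byte[1]=0xCC cont=1 payload=0x4C=76: acc |= 76<<7 -> acc=9776 shift=14
  byte[2]=0x79 cont=0 payload=0x79=121: acc |= 121<<14 -> acc=1992240 shift=21 [end]
Varint 1: bytes[0:3] = B0 CC 79 -> value 1992240 (3 byte(s))
  byte[3]=0xB9 cont=1 payload=0x39=57: acc |= 57<<0 -> acc=57 shift=7
  byte[4]=0x59 cont=0 payload=0x59=89: acc |= 89<<7 -> acc=11449 shift=14 [end]
Varint 2: bytes[3:5] = B9 59 -> value 11449 (2 byte(s))
  byte[5]=0xF7 cont=1 payload=0x77=119: acc |= 119<<0 -> acc=119 shift=7
  byte[6]=0x02 cont=0 payload=0x02=2: acc |= 2<<7 -> acc=375 shift=14 [end]
Varint 3: bytes[5:7] = F7 02 -> value 375 (2 byte(s))
  byte[7]=0xEC cont=1 payload=0x6C=108: acc |= 108<<0 -> acc=108 shift=7
  byte[8]=0x61 cont=0 payload=0x61=97: acc |= 97<<7 -> acc=12524 shift=14 [end]
Varint 4: bytes[7:9] = EC 61 -> value 12524 (2 byte(s))

Answer: 1992240 11449 375 12524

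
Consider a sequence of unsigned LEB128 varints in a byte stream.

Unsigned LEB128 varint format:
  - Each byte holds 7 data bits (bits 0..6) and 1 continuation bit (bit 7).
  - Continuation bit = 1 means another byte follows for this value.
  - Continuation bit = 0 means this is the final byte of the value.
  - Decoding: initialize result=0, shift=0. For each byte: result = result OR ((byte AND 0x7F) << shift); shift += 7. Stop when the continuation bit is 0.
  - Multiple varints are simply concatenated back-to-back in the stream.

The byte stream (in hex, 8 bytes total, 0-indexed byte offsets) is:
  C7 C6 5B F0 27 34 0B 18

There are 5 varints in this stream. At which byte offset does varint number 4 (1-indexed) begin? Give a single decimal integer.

Answer: 6

Derivation:
  byte[0]=0xC7 cont=1 payload=0x47=71: acc |= 71<<0 -> acc=71 shift=7
  byte[1]=0xC6 cont=1 payload=0x46=70: acc |= 70<<7 -> acc=9031 shift=14
  byte[2]=0x5B cont=0 payload=0x5B=91: acc |= 91<<14 -> acc=1499975 shift=21 [end]
Varint 1: bytes[0:3] = C7 C6 5B -> value 1499975 (3 byte(s))
  byte[3]=0xF0 cont=1 payload=0x70=112: acc |= 112<<0 -> acc=112 shift=7
  byte[4]=0x27 cont=0 payload=0x27=39: acc |= 39<<7 -> acc=5104 shift=14 [end]
Varint 2: bytes[3:5] = F0 27 -> value 5104 (2 byte(s))
  byte[5]=0x34 cont=0 payload=0x34=52: acc |= 52<<0 -> acc=52 shift=7 [end]
Varint 3: bytes[5:6] = 34 -> value 52 (1 byte(s))
  byte[6]=0x0B cont=0 payload=0x0B=11: acc |= 11<<0 -> acc=11 shift=7 [end]
Varint 4: bytes[6:7] = 0B -> value 11 (1 byte(s))
  byte[7]=0x18 cont=0 payload=0x18=24: acc |= 24<<0 -> acc=24 shift=7 [end]
Varint 5: bytes[7:8] = 18 -> value 24 (1 byte(s))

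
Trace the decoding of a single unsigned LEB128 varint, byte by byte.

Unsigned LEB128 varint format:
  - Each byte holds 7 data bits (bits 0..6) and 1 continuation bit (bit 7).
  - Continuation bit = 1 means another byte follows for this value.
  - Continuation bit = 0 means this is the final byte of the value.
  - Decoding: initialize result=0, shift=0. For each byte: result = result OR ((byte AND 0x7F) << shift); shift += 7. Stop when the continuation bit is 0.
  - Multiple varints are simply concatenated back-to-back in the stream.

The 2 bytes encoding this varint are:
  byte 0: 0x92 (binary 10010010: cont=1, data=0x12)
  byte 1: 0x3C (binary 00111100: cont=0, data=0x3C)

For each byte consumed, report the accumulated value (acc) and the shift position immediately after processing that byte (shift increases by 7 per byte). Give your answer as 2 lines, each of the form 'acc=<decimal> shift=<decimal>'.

Answer: acc=18 shift=7
acc=7698 shift=14

Derivation:
byte 0=0x92: payload=0x12=18, contrib = 18<<0 = 18; acc -> 18, shift -> 7
byte 1=0x3C: payload=0x3C=60, contrib = 60<<7 = 7680; acc -> 7698, shift -> 14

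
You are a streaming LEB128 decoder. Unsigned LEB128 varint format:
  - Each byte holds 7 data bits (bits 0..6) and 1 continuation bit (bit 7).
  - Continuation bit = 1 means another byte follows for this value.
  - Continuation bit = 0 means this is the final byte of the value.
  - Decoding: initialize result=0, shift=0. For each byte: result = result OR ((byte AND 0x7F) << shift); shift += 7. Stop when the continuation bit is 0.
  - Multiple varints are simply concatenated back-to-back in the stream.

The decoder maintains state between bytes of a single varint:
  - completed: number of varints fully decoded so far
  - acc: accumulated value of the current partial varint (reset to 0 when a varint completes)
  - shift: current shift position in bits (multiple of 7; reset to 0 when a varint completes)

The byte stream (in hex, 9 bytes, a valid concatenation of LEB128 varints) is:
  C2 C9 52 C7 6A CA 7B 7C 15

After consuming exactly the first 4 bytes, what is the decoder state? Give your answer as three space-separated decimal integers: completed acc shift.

Answer: 1 71 7

Derivation:
byte[0]=0xC2 cont=1 payload=0x42: acc |= 66<<0 -> completed=0 acc=66 shift=7
byte[1]=0xC9 cont=1 payload=0x49: acc |= 73<<7 -> completed=0 acc=9410 shift=14
byte[2]=0x52 cont=0 payload=0x52: varint #1 complete (value=1352898); reset -> completed=1 acc=0 shift=0
byte[3]=0xC7 cont=1 payload=0x47: acc |= 71<<0 -> completed=1 acc=71 shift=7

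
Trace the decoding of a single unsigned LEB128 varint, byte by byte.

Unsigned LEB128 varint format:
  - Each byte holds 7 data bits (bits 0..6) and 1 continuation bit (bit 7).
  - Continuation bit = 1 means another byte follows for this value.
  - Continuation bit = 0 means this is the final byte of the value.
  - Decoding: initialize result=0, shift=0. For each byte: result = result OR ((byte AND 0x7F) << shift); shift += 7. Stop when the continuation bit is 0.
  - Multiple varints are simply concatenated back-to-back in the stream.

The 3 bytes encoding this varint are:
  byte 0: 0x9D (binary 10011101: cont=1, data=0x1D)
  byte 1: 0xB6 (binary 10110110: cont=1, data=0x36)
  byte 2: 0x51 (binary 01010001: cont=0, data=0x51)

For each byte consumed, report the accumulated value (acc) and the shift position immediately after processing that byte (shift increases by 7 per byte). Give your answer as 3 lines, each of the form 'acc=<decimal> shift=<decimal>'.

Answer: acc=29 shift=7
acc=6941 shift=14
acc=1334045 shift=21

Derivation:
byte 0=0x9D: payload=0x1D=29, contrib = 29<<0 = 29; acc -> 29, shift -> 7
byte 1=0xB6: payload=0x36=54, contrib = 54<<7 = 6912; acc -> 6941, shift -> 14
byte 2=0x51: payload=0x51=81, contrib = 81<<14 = 1327104; acc -> 1334045, shift -> 21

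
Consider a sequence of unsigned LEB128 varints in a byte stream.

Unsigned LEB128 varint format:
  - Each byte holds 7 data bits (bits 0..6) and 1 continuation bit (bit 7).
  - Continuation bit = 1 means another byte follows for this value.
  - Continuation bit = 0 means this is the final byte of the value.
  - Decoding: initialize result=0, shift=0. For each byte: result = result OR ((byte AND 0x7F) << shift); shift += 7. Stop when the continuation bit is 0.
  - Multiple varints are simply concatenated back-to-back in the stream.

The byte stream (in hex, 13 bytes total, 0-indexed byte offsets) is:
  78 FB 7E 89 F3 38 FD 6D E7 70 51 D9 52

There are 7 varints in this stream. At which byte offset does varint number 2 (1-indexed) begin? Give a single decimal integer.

Answer: 1

Derivation:
  byte[0]=0x78 cont=0 payload=0x78=120: acc |= 120<<0 -> acc=120 shift=7 [end]
Varint 1: bytes[0:1] = 78 -> value 120 (1 byte(s))
  byte[1]=0xFB cont=1 payload=0x7B=123: acc |= 123<<0 -> acc=123 shift=7
  byte[2]=0x7E cont=0 payload=0x7E=126: acc |= 126<<7 -> acc=16251 shift=14 [end]
Varint 2: bytes[1:3] = FB 7E -> value 16251 (2 byte(s))
  byte[3]=0x89 cont=1 payload=0x09=9: acc |= 9<<0 -> acc=9 shift=7
  byte[4]=0xF3 cont=1 payload=0x73=115: acc |= 115<<7 -> acc=14729 shift=14
  byte[5]=0x38 cont=0 payload=0x38=56: acc |= 56<<14 -> acc=932233 shift=21 [end]
Varint 3: bytes[3:6] = 89 F3 38 -> value 932233 (3 byte(s))
  byte[6]=0xFD cont=1 payload=0x7D=125: acc |= 125<<0 -> acc=125 shift=7
  byte[7]=0x6D cont=0 payload=0x6D=109: acc |= 109<<7 -> acc=14077 shift=14 [end]
Varint 4: bytes[6:8] = FD 6D -> value 14077 (2 byte(s))
  byte[8]=0xE7 cont=1 payload=0x67=103: acc |= 103<<0 -> acc=103 shift=7
  byte[9]=0x70 cont=0 payload=0x70=112: acc |= 112<<7 -> acc=14439 shift=14 [end]
Varint 5: bytes[8:10] = E7 70 -> value 14439 (2 byte(s))
  byte[10]=0x51 cont=0 payload=0x51=81: acc |= 81<<0 -> acc=81 shift=7 [end]
Varint 6: bytes[10:11] = 51 -> value 81 (1 byte(s))
  byte[11]=0xD9 cont=1 payload=0x59=89: acc |= 89<<0 -> acc=89 shift=7
  byte[12]=0x52 cont=0 payload=0x52=82: acc |= 82<<7 -> acc=10585 shift=14 [end]
Varint 7: bytes[11:13] = D9 52 -> value 10585 (2 byte(s))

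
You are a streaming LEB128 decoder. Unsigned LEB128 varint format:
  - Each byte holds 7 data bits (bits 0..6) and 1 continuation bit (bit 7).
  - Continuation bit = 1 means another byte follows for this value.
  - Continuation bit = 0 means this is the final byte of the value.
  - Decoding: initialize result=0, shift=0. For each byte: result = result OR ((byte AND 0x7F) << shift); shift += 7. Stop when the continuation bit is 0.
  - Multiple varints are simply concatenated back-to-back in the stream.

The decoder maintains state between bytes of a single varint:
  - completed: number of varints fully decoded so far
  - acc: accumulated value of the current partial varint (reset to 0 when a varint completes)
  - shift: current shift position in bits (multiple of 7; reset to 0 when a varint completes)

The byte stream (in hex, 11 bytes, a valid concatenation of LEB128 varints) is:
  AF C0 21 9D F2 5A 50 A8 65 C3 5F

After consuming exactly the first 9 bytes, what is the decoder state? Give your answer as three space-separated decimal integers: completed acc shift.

Answer: 4 0 0

Derivation:
byte[0]=0xAF cont=1 payload=0x2F: acc |= 47<<0 -> completed=0 acc=47 shift=7
byte[1]=0xC0 cont=1 payload=0x40: acc |= 64<<7 -> completed=0 acc=8239 shift=14
byte[2]=0x21 cont=0 payload=0x21: varint #1 complete (value=548911); reset -> completed=1 acc=0 shift=0
byte[3]=0x9D cont=1 payload=0x1D: acc |= 29<<0 -> completed=1 acc=29 shift=7
byte[4]=0xF2 cont=1 payload=0x72: acc |= 114<<7 -> completed=1 acc=14621 shift=14
byte[5]=0x5A cont=0 payload=0x5A: varint #2 complete (value=1489181); reset -> completed=2 acc=0 shift=0
byte[6]=0x50 cont=0 payload=0x50: varint #3 complete (value=80); reset -> completed=3 acc=0 shift=0
byte[7]=0xA8 cont=1 payload=0x28: acc |= 40<<0 -> completed=3 acc=40 shift=7
byte[8]=0x65 cont=0 payload=0x65: varint #4 complete (value=12968); reset -> completed=4 acc=0 shift=0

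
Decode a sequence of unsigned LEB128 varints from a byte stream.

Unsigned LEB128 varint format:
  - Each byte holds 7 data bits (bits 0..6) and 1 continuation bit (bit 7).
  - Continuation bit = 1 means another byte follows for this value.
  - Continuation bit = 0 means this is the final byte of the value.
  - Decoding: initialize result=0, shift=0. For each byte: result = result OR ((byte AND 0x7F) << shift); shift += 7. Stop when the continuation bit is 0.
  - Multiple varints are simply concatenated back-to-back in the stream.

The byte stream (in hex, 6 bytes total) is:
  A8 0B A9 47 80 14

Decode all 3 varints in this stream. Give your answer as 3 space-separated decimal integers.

  byte[0]=0xA8 cont=1 payload=0x28=40: acc |= 40<<0 -> acc=40 shift=7
  byte[1]=0x0B cont=0 payload=0x0B=11: acc |= 11<<7 -> acc=1448 shift=14 [end]
Varint 1: bytes[0:2] = A8 0B -> value 1448 (2 byte(s))
  byte[2]=0xA9 cont=1 payload=0x29=41: acc |= 41<<0 -> acc=41 shift=7
  byte[3]=0x47 cont=0 payload=0x47=71: acc |= 71<<7 -> acc=9129 shift=14 [end]
Varint 2: bytes[2:4] = A9 47 -> value 9129 (2 byte(s))
  byte[4]=0x80 cont=1 payload=0x00=0: acc |= 0<<0 -> acc=0 shift=7
  byte[5]=0x14 cont=0 payload=0x14=20: acc |= 20<<7 -> acc=2560 shift=14 [end]
Varint 3: bytes[4:6] = 80 14 -> value 2560 (2 byte(s))

Answer: 1448 9129 2560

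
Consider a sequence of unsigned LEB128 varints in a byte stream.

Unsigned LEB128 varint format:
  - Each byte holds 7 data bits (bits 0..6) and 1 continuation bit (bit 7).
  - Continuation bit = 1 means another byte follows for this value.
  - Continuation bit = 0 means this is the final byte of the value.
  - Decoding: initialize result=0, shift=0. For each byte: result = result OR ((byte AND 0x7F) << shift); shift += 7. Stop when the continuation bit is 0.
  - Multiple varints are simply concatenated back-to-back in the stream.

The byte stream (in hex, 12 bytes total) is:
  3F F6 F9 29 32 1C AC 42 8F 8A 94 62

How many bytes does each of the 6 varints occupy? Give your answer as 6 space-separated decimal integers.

Answer: 1 3 1 1 2 4

Derivation:
  byte[0]=0x3F cont=0 payload=0x3F=63: acc |= 63<<0 -> acc=63 shift=7 [end]
Varint 1: bytes[0:1] = 3F -> value 63 (1 byte(s))
  byte[1]=0xF6 cont=1 payload=0x76=118: acc |= 118<<0 -> acc=118 shift=7
  byte[2]=0xF9 cont=1 payload=0x79=121: acc |= 121<<7 -> acc=15606 shift=14
  byte[3]=0x29 cont=0 payload=0x29=41: acc |= 41<<14 -> acc=687350 shift=21 [end]
Varint 2: bytes[1:4] = F6 F9 29 -> value 687350 (3 byte(s))
  byte[4]=0x32 cont=0 payload=0x32=50: acc |= 50<<0 -> acc=50 shift=7 [end]
Varint 3: bytes[4:5] = 32 -> value 50 (1 byte(s))
  byte[5]=0x1C cont=0 payload=0x1C=28: acc |= 28<<0 -> acc=28 shift=7 [end]
Varint 4: bytes[5:6] = 1C -> value 28 (1 byte(s))
  byte[6]=0xAC cont=1 payload=0x2C=44: acc |= 44<<0 -> acc=44 shift=7
  byte[7]=0x42 cont=0 payload=0x42=66: acc |= 66<<7 -> acc=8492 shift=14 [end]
Varint 5: bytes[6:8] = AC 42 -> value 8492 (2 byte(s))
  byte[8]=0x8F cont=1 payload=0x0F=15: acc |= 15<<0 -> acc=15 shift=7
  byte[9]=0x8A cont=1 payload=0x0A=10: acc |= 10<<7 -> acc=1295 shift=14
  byte[10]=0x94 cont=1 payload=0x14=20: acc |= 20<<14 -> acc=328975 shift=21
  byte[11]=0x62 cont=0 payload=0x62=98: acc |= 98<<21 -> acc=205849871 shift=28 [end]
Varint 6: bytes[8:12] = 8F 8A 94 62 -> value 205849871 (4 byte(s))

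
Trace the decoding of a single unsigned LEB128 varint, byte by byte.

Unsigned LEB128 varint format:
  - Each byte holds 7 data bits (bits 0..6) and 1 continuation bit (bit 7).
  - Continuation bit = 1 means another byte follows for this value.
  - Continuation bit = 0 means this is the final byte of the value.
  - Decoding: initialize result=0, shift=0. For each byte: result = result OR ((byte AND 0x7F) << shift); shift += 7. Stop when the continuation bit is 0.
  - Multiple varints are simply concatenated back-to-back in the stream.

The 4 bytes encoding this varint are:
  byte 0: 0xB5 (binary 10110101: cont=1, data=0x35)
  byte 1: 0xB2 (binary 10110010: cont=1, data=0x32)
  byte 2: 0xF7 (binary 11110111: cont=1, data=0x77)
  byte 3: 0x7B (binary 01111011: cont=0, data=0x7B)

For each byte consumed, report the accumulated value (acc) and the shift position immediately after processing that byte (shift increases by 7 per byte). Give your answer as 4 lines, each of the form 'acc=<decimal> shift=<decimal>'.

byte 0=0xB5: payload=0x35=53, contrib = 53<<0 = 53; acc -> 53, shift -> 7
byte 1=0xB2: payload=0x32=50, contrib = 50<<7 = 6400; acc -> 6453, shift -> 14
byte 2=0xF7: payload=0x77=119, contrib = 119<<14 = 1949696; acc -> 1956149, shift -> 21
byte 3=0x7B: payload=0x7B=123, contrib = 123<<21 = 257949696; acc -> 259905845, shift -> 28

Answer: acc=53 shift=7
acc=6453 shift=14
acc=1956149 shift=21
acc=259905845 shift=28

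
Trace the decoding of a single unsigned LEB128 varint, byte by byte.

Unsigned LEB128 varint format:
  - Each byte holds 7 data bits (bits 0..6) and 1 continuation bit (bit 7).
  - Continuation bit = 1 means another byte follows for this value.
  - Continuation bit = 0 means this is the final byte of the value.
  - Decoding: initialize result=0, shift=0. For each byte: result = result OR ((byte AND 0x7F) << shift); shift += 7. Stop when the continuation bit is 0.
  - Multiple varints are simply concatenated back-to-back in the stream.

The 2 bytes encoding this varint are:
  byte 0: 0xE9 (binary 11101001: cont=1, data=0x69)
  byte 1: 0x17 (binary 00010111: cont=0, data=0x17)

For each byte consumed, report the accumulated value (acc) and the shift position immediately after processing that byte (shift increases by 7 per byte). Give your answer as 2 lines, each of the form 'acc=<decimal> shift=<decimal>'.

byte 0=0xE9: payload=0x69=105, contrib = 105<<0 = 105; acc -> 105, shift -> 7
byte 1=0x17: payload=0x17=23, contrib = 23<<7 = 2944; acc -> 3049, shift -> 14

Answer: acc=105 shift=7
acc=3049 shift=14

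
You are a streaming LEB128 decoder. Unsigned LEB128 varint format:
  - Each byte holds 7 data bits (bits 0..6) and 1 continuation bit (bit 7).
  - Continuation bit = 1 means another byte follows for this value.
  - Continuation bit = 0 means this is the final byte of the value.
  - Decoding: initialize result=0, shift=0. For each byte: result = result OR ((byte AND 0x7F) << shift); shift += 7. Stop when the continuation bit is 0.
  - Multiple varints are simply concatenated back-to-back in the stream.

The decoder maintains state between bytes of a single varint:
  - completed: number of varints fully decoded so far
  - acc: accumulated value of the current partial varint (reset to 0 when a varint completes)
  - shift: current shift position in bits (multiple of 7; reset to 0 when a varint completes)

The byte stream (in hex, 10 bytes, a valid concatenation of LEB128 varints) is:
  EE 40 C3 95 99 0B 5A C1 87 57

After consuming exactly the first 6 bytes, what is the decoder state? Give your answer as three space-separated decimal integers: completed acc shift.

byte[0]=0xEE cont=1 payload=0x6E: acc |= 110<<0 -> completed=0 acc=110 shift=7
byte[1]=0x40 cont=0 payload=0x40: varint #1 complete (value=8302); reset -> completed=1 acc=0 shift=0
byte[2]=0xC3 cont=1 payload=0x43: acc |= 67<<0 -> completed=1 acc=67 shift=7
byte[3]=0x95 cont=1 payload=0x15: acc |= 21<<7 -> completed=1 acc=2755 shift=14
byte[4]=0x99 cont=1 payload=0x19: acc |= 25<<14 -> completed=1 acc=412355 shift=21
byte[5]=0x0B cont=0 payload=0x0B: varint #2 complete (value=23481027); reset -> completed=2 acc=0 shift=0

Answer: 2 0 0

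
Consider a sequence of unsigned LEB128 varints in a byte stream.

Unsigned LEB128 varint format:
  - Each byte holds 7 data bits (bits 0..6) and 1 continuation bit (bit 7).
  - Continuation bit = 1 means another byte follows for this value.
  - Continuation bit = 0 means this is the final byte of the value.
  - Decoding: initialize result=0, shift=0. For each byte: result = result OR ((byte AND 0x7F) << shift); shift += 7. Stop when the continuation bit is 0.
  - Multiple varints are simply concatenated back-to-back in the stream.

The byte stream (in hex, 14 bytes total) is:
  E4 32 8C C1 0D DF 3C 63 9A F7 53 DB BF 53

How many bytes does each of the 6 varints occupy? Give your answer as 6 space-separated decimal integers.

  byte[0]=0xE4 cont=1 payload=0x64=100: acc |= 100<<0 -> acc=100 shift=7
  byte[1]=0x32 cont=0 payload=0x32=50: acc |= 50<<7 -> acc=6500 shift=14 [end]
Varint 1: bytes[0:2] = E4 32 -> value 6500 (2 byte(s))
  byte[2]=0x8C cont=1 payload=0x0C=12: acc |= 12<<0 -> acc=12 shift=7
  byte[3]=0xC1 cont=1 payload=0x41=65: acc |= 65<<7 -> acc=8332 shift=14
  byte[4]=0x0D cont=0 payload=0x0D=13: acc |= 13<<14 -> acc=221324 shift=21 [end]
Varint 2: bytes[2:5] = 8C C1 0D -> value 221324 (3 byte(s))
  byte[5]=0xDF cont=1 payload=0x5F=95: acc |= 95<<0 -> acc=95 shift=7
  byte[6]=0x3C cont=0 payload=0x3C=60: acc |= 60<<7 -> acc=7775 shift=14 [end]
Varint 3: bytes[5:7] = DF 3C -> value 7775 (2 byte(s))
  byte[7]=0x63 cont=0 payload=0x63=99: acc |= 99<<0 -> acc=99 shift=7 [end]
Varint 4: bytes[7:8] = 63 -> value 99 (1 byte(s))
  byte[8]=0x9A cont=1 payload=0x1A=26: acc |= 26<<0 -> acc=26 shift=7
  byte[9]=0xF7 cont=1 payload=0x77=119: acc |= 119<<7 -> acc=15258 shift=14
  byte[10]=0x53 cont=0 payload=0x53=83: acc |= 83<<14 -> acc=1375130 shift=21 [end]
Varint 5: bytes[8:11] = 9A F7 53 -> value 1375130 (3 byte(s))
  byte[11]=0xDB cont=1 payload=0x5B=91: acc |= 91<<0 -> acc=91 shift=7
  byte[12]=0xBF cont=1 payload=0x3F=63: acc |= 63<<7 -> acc=8155 shift=14
  byte[13]=0x53 cont=0 payload=0x53=83: acc |= 83<<14 -> acc=1368027 shift=21 [end]
Varint 6: bytes[11:14] = DB BF 53 -> value 1368027 (3 byte(s))

Answer: 2 3 2 1 3 3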